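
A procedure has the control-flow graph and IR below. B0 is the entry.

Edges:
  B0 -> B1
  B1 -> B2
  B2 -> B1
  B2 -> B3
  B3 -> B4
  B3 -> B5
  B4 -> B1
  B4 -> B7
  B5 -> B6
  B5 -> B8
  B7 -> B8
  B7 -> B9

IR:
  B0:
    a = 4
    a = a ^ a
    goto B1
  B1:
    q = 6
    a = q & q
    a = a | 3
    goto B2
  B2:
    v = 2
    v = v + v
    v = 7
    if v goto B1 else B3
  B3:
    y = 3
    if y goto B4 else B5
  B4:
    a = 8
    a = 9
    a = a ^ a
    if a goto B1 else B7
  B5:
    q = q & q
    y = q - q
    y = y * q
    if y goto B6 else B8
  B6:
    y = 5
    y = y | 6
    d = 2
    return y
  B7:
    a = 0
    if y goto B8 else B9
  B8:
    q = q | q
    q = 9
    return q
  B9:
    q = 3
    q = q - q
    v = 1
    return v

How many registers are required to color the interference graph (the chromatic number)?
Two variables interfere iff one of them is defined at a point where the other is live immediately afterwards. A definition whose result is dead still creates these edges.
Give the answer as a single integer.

Per-block:
  B0: {a} / ∅
  B1: {a,q} / ∅
  B2: {v} / ∅
  B3: {y} / ∅
  B4: {a} / ∅
  B5: {q,y} / {q}
  B6: {d,y} / ∅
  B7: {a} / {y}
  B8: {q} / {q}
  B9: {q,v} / ∅

Backward fixpoint:
  B0: in=∅ out=∅
  B1: in=∅ out={q}
  B2: in={q} out={q}
  B3: in={q} out={q,y}
  B4: in={q,y} out={q,y}
  B5: in={q} out={q}
  B6: in=∅ out=∅
  B7: in={q,y} out={q}
  B8: in={q} out=∅
  B9: in=∅ out=∅

Interference:
  a: {q,y}
  d: {y}
  q: {a,v,y}
  v: {q}
  y: {a,d,q}

Chromatic number:
  clique {a,q,y} ⇒ need ≥ 3
  3-colouring: r0={d,q}  r1={v,y}  r2={a}
  χ = 3

Answer: 3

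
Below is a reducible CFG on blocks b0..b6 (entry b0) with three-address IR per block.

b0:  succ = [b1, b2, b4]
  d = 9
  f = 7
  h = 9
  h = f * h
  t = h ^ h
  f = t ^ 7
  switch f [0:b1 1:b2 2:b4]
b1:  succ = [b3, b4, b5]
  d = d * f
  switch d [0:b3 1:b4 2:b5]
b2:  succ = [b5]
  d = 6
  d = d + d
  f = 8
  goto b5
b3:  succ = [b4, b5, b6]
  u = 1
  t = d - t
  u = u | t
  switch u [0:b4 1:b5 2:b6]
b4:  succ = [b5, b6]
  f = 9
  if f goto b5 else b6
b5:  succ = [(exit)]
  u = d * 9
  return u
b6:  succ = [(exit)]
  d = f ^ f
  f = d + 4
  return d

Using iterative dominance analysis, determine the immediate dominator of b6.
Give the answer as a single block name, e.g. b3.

idom tree: b1←b0 b2←b0 b3←b1 b4←b0 b5←b0 b6←b0
Dom∩ at merges:
  b4: preds {b0,b1,b3}: {b0} ∩ {b0,b1} ∩ {b0,b1,b3} = {b0}; idom=b0
  b5: preds {b1,b2,b3,b4}: {b0,b1} ∩ {b0,b2} ∩ {b0,b1,b3} ∩ {b0,b4} = {b0}; idom=b0
  b6: preds {b3,b4}: {b0,b1,b3} ∩ {b0,b4} = {b0}; idom=b0

idom(b6) = b0

Answer: b0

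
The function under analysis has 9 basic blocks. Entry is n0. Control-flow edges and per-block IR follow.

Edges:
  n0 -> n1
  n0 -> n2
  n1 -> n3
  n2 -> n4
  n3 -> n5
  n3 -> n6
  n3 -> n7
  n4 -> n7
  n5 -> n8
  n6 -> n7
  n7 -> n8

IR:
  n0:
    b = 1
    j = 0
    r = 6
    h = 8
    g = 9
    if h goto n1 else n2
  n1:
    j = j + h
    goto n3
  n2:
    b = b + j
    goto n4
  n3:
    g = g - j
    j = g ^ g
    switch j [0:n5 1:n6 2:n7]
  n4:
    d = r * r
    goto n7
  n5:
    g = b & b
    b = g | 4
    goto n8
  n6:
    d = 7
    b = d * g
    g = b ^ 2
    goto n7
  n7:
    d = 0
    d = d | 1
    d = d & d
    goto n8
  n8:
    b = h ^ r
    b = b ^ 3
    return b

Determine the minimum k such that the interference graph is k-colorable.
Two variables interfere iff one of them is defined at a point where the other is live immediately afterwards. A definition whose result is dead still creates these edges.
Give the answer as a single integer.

Per-block:
  n0: {b,g,h,j,r} / ∅
  n1: {j} / {h,j}
  n2: {b} / {b,j}
  n3: {g,j} / {g,j}
  n4: {d} / {r}
  n5: {b,g} / {b}
  n6: {b,d,g} / {g}
  n7: {d} / ∅
  n8: {b} / {h,r}

Backward fixpoint:
  live n0: ∅→{b,g,h,j,r}
  live n1: {b,g,h,j,r}→{b,g,h,j,r}
  live n2: {b,h,j,r}→{h,r}
  live n3: {b,g,h,j,r}→{b,g,h,r}
  live n4: {h,r}→{h,r}
  live n5: {b,h,r}→{h,r}
  live n6: {g,h,r}→{h,r}
  live n7: {h,r}→{h,r}
  live n8: {h,r}→∅

Interference:
  b: {g,h,j,r}
  d: {g,h,r}
  g: {b,d,h,j,r}
  h: {b,d,g,j,r}
  j: {b,g,h,r}
  r: {b,d,g,h,j}

Registers:
  lower bound: {b,g,h,j,r} mutually conflict ⇒ χ ≥ 5
  assign b→r3 d→r3 g→r0 h→r1 j→r4 r→r2 — no edge inside a register ⇒ χ ≤ 5
  χ = 5

Answer: 5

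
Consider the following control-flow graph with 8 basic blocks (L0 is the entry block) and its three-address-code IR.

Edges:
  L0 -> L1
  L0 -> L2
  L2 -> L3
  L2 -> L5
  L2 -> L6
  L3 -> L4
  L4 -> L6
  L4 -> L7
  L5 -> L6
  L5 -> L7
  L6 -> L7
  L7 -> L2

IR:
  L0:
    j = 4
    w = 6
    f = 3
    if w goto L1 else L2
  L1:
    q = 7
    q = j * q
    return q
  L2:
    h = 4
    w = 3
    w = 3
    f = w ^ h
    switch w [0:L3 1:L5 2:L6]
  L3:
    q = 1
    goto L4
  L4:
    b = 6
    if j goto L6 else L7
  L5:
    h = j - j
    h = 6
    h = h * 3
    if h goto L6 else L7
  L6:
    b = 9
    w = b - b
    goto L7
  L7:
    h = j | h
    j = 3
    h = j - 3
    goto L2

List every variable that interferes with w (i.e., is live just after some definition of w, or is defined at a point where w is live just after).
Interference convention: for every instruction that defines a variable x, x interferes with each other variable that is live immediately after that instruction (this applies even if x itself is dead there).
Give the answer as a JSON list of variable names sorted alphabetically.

def/use:
  L0: def={f,j,w} ue=∅
  L1: def={q} ue={j}
  L2: def={f,h,w} ue=∅
  L3: def={q} ue=∅
  L4: def={b} ue={j}
  L5: def={h} ue={j}
  L6: def={b,w} ue=∅
  L7: def={h,j} ue={h,j}

Liveness:
  live L0: ∅→{j}
  live L1: {j}→∅
  live L2: {j}→{h,j}
  live L3: {h,j}→{h,j}
  live L4: {h,j}→{h,j}
  live L5: {j}→{h,j}
  live L6: {h,j}→{h,j}
  live L7: {h,j}→{j}

Conflict graph:
  b — {h,j}
  f — {h,j,w}
  h — {b,f,j,q,w}
  j — {b,f,h,q,w}
  q — {h,j}
  w — {f,h,j}

N(w) = ["f", "h", "j"]

Answer: ["f", "h", "j"]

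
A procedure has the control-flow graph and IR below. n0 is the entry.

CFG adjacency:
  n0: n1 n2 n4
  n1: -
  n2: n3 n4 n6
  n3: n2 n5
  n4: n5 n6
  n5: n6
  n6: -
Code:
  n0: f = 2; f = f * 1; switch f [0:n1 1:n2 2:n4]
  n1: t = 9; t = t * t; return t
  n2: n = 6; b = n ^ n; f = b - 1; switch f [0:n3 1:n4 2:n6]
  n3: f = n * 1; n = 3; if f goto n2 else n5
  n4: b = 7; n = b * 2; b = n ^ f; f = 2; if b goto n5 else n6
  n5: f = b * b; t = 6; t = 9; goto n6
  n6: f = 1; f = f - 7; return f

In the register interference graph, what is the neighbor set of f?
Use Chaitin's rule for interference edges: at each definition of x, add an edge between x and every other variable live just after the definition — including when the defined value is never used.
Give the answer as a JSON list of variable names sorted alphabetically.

Answer: ["b", "n"]

Analysis:
Block summaries:
  n0: {f} / ∅
  n1: {t} / ∅
  n2: {b,f,n} / ∅
  n3: {f,n} / {n}
  n4: {b,f,n} / {f}
  n5: {f,t} / {b}
  n6: {f} / ∅

Liveness:
  live n0: ∅→{f}
  live n1: ∅→∅
  live n2: ∅→{b,f,n}
  live n3: {b,n}→{b}
  live n4: {f}→{b}
  live n5: {b}→∅
  live n6: ∅→∅

Interference:
  b↔{f,n}
  f↔{b,n}
  n↔{b,f}
  t↔∅

N(f) = ["b", "n"]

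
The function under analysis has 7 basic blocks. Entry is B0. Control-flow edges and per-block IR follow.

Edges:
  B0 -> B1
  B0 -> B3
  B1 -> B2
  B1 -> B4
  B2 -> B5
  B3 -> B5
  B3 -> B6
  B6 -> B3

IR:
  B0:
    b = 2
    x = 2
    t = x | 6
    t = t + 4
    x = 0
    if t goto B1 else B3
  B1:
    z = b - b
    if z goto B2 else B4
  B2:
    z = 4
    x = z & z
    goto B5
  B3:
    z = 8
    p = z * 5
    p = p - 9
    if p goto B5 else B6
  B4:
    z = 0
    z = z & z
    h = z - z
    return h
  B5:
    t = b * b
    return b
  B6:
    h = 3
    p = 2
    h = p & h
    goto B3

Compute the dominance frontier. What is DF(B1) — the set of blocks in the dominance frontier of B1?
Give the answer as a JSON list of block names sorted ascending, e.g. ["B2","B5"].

idom tree: B1←B0 B2←B1 B3←B0 B4←B1 B5←B0 B6←B3
Dom∩ at merges:
  B3: preds {B0,B6}: {B0} ∩ {B0,B3,B6} = {B0}; idom=B0
  B5: preds {B2,B3}: {B0,B1,B2} ∩ {B0,B3} = {B0}; idom=B0

DF walk-up:
  B3←B0: walk · to B0
  B3←B6: walk B6→B3 to B0
  B5←B2: walk B2→B1 to B0
  B5←B3: walk B3 to B0
  DF(B0)=∅
  DF(B1)={B5}
  DF(B2)={B5}
  DF(B3)={B3,B5}
  DF(B4)=∅
  DF(B5)=∅
  DF(B6)={B3}

DF(B1) = ["B5"]

Answer: ["B5"]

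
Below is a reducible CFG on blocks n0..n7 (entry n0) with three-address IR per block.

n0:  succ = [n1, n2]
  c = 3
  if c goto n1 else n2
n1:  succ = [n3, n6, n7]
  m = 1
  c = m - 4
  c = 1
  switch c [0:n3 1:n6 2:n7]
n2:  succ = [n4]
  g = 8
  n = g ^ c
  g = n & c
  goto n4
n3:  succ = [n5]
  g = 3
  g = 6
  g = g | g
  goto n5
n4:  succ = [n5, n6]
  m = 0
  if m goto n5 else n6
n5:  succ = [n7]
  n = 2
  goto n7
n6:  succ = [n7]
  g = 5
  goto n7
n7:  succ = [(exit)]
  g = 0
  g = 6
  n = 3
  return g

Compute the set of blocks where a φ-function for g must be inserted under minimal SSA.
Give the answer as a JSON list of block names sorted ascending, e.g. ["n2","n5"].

idom tree: n1←n0 n2←n0 n3←n1 n4←n2 n5←n0 n6←n0 n7←n0
Dom∩ at merges:
  n5: preds {n3,n4}: {n0,n1,n3} ∩ {n0,n2,n4} = {n0}; idom=n0
  n6: preds {n1,n4}: {n0,n1} ∩ {n0,n2,n4} = {n0}; idom=n0
  n7: preds {n1,n5,n6}: {n0,n1} ∩ {n0,n5} ∩ {n0,n6} = {n0}; idom=n0

DF walk-up:
  n5←n3: walk n3→n1 to n0
  n5←n4: walk n4→n2 to n0
  n6←n1: walk n1 to n0
  n6←n4: walk n4→n2 to n0
  n7←n1: walk n1 to n0
  n7←n5: walk n5 to n0
  n7←n6: walk n6 to n0
  n0: DF=∅
  n1: DF={n5,n6,n7}
  n2: DF={n5,n6}
  n3: DF={n5}
  n4: DF={n5,n6}
  n5: DF={n7}
  n6: DF={n7}
  n7: DF=∅

φ for g: defs {n2,n3,n6,n7}
  DF⁺ = {n5,n6,n7}

Answer: ["n5", "n6", "n7"]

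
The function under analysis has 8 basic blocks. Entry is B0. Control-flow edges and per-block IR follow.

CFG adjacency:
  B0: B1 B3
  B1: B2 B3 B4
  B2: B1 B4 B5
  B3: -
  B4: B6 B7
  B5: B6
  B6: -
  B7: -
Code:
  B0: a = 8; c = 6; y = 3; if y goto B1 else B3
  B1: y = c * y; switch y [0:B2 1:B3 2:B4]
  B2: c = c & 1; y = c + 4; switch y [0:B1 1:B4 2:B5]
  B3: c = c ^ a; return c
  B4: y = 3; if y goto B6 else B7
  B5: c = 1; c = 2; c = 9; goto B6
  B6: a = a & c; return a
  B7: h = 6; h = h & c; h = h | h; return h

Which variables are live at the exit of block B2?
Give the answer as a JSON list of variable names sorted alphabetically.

Answer: ["a", "c", "y"]

Derivation:
def/use:
  B0: {a,c,y} / ∅
  B1: {y} / {c,y}
  B2: {c,y} / {c}
  B3: {c} / {a,c}
  B4: {y} / ∅
  B5: {c} / ∅
  B6: {a} / {a,c}
  B7: {h} / {c}

Liveness:
  live B0: ∅→{a,c,y}
  live B1: {a,c,y}→{a,c}
  live B2: {a,c}→{a,c,y}
  live B3: {a,c}→∅
  live B4: {a,c}→{a,c}
  live B5: {a}→{a,c}
  live B6: {a,c}→∅
  live B7: {c}→∅

live-out(B2) = ["a", "c", "y"]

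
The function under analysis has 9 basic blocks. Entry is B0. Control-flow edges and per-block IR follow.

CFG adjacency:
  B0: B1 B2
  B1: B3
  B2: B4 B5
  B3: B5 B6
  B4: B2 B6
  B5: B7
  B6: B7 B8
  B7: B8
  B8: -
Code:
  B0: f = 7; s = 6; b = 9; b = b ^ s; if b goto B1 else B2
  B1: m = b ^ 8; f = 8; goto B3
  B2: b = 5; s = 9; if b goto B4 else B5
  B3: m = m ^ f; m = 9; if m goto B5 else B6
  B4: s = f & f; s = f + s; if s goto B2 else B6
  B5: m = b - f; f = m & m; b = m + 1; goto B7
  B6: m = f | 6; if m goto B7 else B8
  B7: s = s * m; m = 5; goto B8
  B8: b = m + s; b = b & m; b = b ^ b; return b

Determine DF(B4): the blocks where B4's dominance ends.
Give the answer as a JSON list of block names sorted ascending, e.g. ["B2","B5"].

Answer: ["B2", "B6"]

Analysis:
idom tree: B1←B0 B2←B0 B3←B1 B4←B2 B5←B0 B6←B0 B7←B0 B8←B0
Dom∩ at merges:
  B2: preds {B0,B4}: {B0} ∩ {B0,B2,B4} = {B0}; idom=B0
  B5: preds {B2,B3}: {B0,B2} ∩ {B0,B1,B3} = {B0}; idom=B0
  B6: preds {B3,B4}: {B0,B1,B3} ∩ {B0,B2,B4} = {B0}; idom=B0
  B7: preds {B5,B6}: {B0,B5} ∩ {B0,B6} = {B0}; idom=B0
  B8: preds {B6,B7}: {B0,B6} ∩ {B0,B7} = {B0}; idom=B0

DF derivation:
  B2←B0: walk · to B0
  B2←B4: walk B4→B2 to B0
  B5←B2: walk B2 to B0
  B5←B3: walk B3→B1 to B0
  B6←B3: walk B3→B1 to B0
  B6←B4: walk B4→B2 to B0
  B7←B5: walk B5 to B0
  B7←B6: walk B6 to B0
  B8←B6: walk B6 to B0
  B8←B7: walk B7 to B0
  DF(B0)=∅
  DF(B1)={B5,B6}
  DF(B2)={B2,B5,B6}
  DF(B3)={B5,B6}
  DF(B4)={B2,B6}
  DF(B5)={B7}
  DF(B6)={B7,B8}
  DF(B7)={B8}
  DF(B8)=∅

DF(B4) = ["B2", "B6"]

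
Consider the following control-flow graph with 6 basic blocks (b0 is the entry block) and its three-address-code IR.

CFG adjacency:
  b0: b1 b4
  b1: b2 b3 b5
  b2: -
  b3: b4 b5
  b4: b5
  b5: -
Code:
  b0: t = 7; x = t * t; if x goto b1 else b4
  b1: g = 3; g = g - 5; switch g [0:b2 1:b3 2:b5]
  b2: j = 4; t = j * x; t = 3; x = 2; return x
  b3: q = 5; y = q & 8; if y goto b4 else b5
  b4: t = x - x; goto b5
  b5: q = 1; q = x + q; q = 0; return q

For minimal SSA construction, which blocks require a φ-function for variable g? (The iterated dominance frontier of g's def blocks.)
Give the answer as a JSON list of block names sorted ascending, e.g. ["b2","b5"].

idom tree: b1←b0 b2←b1 b3←b1 b4←b0 b5←b0
Join-block Dom:
  b4: preds {b0,b3}: {b0} ∩ {b0,b1,b3} = {b0}; idom=b0
  b5: preds {b1,b3,b4}: {b0,b1} ∩ {b0,b1,b3} ∩ {b0,b4} = {b0}; idom=b0

DF walk-up:
  b4←b0: walk · to b0
  b4←b3: walk b3→b1 to b0
  b5←b1: walk b1 to b0
  b5←b3: walk b3→b1 to b0
  b5←b4: walk b4 to b0
  b0 → ∅
  b1 → {b4,b5}
  b2 → ∅
  b3 → {b4,b5}
  b4 → {b5}
  b5 → ∅

φ for g: defs {b1}
  DF⁺ = {b4,b5}

Answer: ["b4", "b5"]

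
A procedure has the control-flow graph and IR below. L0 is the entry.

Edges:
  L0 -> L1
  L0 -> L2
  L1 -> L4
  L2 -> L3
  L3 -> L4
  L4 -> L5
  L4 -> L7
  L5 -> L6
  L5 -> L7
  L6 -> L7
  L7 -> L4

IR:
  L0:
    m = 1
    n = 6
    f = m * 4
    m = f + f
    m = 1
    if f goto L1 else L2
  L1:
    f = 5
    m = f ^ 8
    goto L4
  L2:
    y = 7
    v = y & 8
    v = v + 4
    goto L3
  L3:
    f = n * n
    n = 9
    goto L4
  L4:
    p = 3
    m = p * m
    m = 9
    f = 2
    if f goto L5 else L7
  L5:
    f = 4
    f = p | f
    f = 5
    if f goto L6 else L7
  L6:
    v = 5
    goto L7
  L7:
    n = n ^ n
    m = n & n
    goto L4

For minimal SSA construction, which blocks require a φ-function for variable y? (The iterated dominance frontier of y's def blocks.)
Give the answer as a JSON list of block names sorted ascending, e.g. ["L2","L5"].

Answer: ["L4"]

Analysis:
idom tree: L1←L0 L2←L0 L3←L2 L4←L0 L5←L4 L6←L5 L7←L4
Dom at joins:
  L4: preds {L1,L3,L7}: {L0,L1} ∩ {L0,L2,L3} ∩ {L0,L4,L7} = {L0}; idom=L0
  L7: preds {L4,L5,L6}: {L0,L4} ∩ {L0,L4,L5} ∩ {L0,L4,L5,L6} = {L0,L4}; idom=L4

Frontier:
  join L4 pred L1: L1 stop@L0
  join L4 pred L3: L3→L2 stop@L0
  join L4 pred L7: L7→L4 stop@L0
  join L7 pred L4: · stop@L4
  join L7 pred L5: L5 stop@L4
  join L7 pred L6: L6→L5 stop@L4
  DF(L0)=∅
  DF(L1)={L4}
  DF(L2)={L4}
  DF(L3)={L4}
  DF(L4)={L4}
  DF(L5)={L7}
  DF(L6)={L7}
  DF(L7)={L4}

φ for y: defs {L2}
  DF⁺ = {L4}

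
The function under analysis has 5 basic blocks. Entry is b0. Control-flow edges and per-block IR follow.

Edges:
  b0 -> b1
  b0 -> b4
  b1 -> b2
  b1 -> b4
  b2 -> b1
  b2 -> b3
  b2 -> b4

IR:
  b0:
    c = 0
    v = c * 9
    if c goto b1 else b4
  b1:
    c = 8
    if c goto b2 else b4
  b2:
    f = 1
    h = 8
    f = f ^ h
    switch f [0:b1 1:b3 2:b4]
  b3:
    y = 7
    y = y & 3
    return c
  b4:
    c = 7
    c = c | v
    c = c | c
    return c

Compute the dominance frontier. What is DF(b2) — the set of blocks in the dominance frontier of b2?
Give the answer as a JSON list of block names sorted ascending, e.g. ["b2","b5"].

idom tree: b1←b0 b2←b1 b3←b2 b4←b0
Join-block Dom:
  b1: preds {b0,b2}: {b0} ∩ {b0,b1,b2} = {b0}; idom=b0
  b4: preds {b0,b1,b2}: {b0} ∩ {b0,b1} ∩ {b0,b1,b2} = {b0}; idom=b0

DF walk-up:
  b1←b0: walk · to b0
  b1←b2: walk b2→b1 to b0
  b4←b0: walk · to b0
  b4←b1: walk b1 to b0
  b4←b2: walk b2→b1 to b0
  b0: DF=∅
  b1: DF={b1,b4}
  b2: DF={b1,b4}
  b3: DF=∅
  b4: DF=∅

DF(b2) = ["b1", "b4"]

Answer: ["b1", "b4"]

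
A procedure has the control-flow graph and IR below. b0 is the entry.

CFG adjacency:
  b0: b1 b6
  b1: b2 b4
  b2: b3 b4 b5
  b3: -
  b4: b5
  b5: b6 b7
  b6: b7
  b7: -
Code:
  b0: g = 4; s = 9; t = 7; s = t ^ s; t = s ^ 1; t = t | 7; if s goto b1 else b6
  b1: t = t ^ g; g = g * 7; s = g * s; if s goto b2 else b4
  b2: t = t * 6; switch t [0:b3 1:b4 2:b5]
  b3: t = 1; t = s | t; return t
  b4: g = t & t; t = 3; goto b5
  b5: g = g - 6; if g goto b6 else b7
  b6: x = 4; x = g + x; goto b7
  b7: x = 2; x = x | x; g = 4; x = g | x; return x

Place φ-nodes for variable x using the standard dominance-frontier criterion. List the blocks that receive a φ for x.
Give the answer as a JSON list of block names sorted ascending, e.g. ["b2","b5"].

idom tree: b1←b0 b2←b1 b3←b2 b4←b1 b5←b1 b6←b0 b7←b0
Dom∩ at merges:
  b4: preds {b1,b2}: {b0,b1} ∩ {b0,b1,b2} = {b0,b1}; idom=b1
  b5: preds {b2,b4}: {b0,b1,b2} ∩ {b0,b1,b4} = {b0,b1}; idom=b1
  b6: preds {b0,b5}: {b0} ∩ {b0,b1,b5} = {b0}; idom=b0
  b7: preds {b5,b6}: {b0,b1,b5} ∩ {b0,b6} = {b0}; idom=b0

Frontier:
  b4←b1: walk · to b1
  b4←b2: walk b2 to b1
  b5←b2: walk b2 to b1
  b5←b4: walk b4 to b1
  b6←b0: walk · to b0
  b6←b5: walk b5→b1 to b0
  b7←b5: walk b5→b1 to b0
  b7←b6: walk b6 to b0
  b0 → ∅
  b1 → {b6,b7}
  b2 → {b4,b5}
  b3 → ∅
  b4 → {b5}
  b5 → {b6,b7}
  b6 → {b7}
  b7 → ∅

φ for x: defs {b6,b7}
  DF⁺ = {b7}

Answer: ["b7"]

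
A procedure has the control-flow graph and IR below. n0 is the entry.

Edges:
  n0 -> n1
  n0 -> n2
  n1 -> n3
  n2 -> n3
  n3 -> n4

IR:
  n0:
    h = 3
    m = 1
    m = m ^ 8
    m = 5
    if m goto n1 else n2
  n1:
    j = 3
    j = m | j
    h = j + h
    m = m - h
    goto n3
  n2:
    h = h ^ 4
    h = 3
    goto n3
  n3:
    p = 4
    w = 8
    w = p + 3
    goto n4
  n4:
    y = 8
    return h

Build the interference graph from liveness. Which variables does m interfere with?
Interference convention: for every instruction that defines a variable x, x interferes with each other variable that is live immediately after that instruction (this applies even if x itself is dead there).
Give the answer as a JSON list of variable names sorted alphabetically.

Answer: ["h", "j"]

Working:
def/use:
  n0: {h,m} / ∅
  n1: {h,j,m} / {h,m}
  n2: {h} / {h}
  n3: {p,w} / ∅
  n4: {y} / {h}

Liveness:
  n0: in=∅ out={h,m}
  n1: in={h,m} out={h}
  n2: in={h} out={h}
  n3: in={h} out={h}
  n4: in={h} out=∅

Conflict graph:
  h — {j,m,p,w,y}
  j — {h,m}
  m — {h,j}
  p — {h,w}
  w — {h,p}
  y — {h}

N(m) = ["h", "j"]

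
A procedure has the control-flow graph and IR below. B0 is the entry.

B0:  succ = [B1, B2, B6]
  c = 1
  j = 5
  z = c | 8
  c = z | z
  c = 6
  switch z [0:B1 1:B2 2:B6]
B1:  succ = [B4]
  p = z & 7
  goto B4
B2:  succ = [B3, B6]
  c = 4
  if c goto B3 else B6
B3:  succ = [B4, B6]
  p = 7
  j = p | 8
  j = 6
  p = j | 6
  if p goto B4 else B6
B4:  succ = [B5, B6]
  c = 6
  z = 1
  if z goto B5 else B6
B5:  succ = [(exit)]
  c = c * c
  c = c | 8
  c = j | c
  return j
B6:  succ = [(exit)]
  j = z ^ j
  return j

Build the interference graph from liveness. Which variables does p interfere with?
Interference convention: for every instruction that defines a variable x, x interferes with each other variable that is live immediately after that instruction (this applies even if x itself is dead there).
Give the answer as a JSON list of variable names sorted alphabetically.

def/use:
  B0 def {c,j,z} use ∅
  B1 def {p} use {z}
  B2 def {c} use ∅
  B3 def {j,p} use ∅
  B4 def {c,z} use ∅
  B5 def {c} use {c,j}
  B6 def {j} use {j,z}

Live sets:
  live B0: ∅→{j,z}
  live B1: {j,z}→{j}
  live B2: {j,z}→{j,z}
  live B3: {z}→{j,z}
  live B4: {j}→{c,j,z}
  live B5: {c,j}→∅
  live B6: {j,z}→∅

Conflict graph:
  c↔{j,z}
  j↔{c,p,z}
  p↔{j,z}
  z↔{c,j,p}

N(p) = ["j", "z"]

Answer: ["j", "z"]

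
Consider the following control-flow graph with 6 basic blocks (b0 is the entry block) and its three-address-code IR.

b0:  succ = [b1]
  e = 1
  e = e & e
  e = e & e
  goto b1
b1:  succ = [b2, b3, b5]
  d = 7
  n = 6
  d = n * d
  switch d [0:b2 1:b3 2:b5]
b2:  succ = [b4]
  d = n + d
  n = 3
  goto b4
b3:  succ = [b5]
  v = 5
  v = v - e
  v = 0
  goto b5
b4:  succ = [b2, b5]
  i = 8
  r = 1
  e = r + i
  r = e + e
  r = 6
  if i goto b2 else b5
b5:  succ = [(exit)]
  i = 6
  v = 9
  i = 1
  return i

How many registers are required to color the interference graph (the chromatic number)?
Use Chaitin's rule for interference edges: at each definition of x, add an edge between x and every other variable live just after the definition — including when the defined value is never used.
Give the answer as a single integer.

Answer: 4

Analysis:
def/use:
  b0 def {e} use ∅
  b1 def {d,n} use ∅
  b2 def {d,n} use {d,n}
  b3 def {v} use {e}
  b4 def {e,i,r} use ∅
  b5 def {i,v} use ∅

Backward fixpoint:
  b0 li=∅ lo={e}
  b1 li={e} lo={d,e,n}
  b2 li={d,n} lo={d,n}
  b3 li={e} lo=∅
  b4 li={d,n} lo={d,n}
  b5 li=∅ lo=∅

Interfere edges:
  d: {e,i,n,r}
  e: {d,i,n,v}
  i: {d,e,n,r}
  n: {d,e,i,r}
  r: {d,i,n}
  v: {e}

Chromatic number:
  clique {d,e,i,n} ⇒ need ≥ 4
  assign d→c0 e→c1 i→c2 n→c3 r→c1 v→c0 — no edge inside a register ⇒ χ ≤ 4
  χ = 4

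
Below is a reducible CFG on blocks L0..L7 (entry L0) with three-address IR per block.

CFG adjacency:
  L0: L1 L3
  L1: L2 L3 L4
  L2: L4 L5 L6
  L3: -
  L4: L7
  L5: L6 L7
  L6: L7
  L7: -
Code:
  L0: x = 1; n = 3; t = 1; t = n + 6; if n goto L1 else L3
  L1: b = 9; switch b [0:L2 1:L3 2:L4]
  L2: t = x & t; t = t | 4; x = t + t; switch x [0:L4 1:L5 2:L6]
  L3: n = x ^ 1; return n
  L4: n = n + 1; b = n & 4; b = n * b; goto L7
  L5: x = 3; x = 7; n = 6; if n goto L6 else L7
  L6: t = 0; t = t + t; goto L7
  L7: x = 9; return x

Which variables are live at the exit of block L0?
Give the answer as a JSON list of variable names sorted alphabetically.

Answer: ["n", "t", "x"]

Derivation:
Block summaries:
  L0 def {n,t,x} use ∅
  L1 def {b} use ∅
  L2 def {t,x} use {t,x}
  L3 def {n} use {x}
  L4 def {b,n} use {n}
  L5 def {n,x} use ∅
  L6 def {t} use ∅
  L7 def {x} use ∅

Backward fixpoint:
  live L0: ∅→{n,t,x}
  live L1: {n,t,x}→{n,t,x}
  live L2: {n,t,x}→{n}
  live L3: {x}→∅
  live L4: {n}→∅
  live L5: ∅→∅
  live L6: ∅→∅
  live L7: ∅→∅

live-out(L0) = ["n", "t", "x"]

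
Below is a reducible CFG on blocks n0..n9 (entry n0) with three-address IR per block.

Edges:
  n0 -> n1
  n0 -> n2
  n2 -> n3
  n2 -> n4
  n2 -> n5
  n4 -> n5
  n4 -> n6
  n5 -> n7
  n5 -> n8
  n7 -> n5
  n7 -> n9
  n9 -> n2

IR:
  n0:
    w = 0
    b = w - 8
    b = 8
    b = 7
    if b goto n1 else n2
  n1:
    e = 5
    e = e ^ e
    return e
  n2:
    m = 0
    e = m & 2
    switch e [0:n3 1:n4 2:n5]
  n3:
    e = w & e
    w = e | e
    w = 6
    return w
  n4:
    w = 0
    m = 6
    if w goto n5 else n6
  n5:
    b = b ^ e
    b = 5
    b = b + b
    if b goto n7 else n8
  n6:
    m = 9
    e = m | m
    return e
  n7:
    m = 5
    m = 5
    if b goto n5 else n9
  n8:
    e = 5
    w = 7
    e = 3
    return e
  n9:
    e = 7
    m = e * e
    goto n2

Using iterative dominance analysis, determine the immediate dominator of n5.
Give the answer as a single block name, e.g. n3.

Answer: n2

Derivation:
idom tree: n1←n0 n2←n0 n3←n2 n4←n2 n5←n2 n6←n4 n7←n5 n8←n5 n9←n7
Dom at joins:
  n2: preds {n0,n9}: {n0} ∩ {n0,n2,n5,n7,n9} = {n0}; idom=n0
  n5: preds {n2,n4,n7}: {n0,n2} ∩ {n0,n2,n4} ∩ {n0,n2,n5,n7} = {n0,n2}; idom=n2

idom(n5) = n2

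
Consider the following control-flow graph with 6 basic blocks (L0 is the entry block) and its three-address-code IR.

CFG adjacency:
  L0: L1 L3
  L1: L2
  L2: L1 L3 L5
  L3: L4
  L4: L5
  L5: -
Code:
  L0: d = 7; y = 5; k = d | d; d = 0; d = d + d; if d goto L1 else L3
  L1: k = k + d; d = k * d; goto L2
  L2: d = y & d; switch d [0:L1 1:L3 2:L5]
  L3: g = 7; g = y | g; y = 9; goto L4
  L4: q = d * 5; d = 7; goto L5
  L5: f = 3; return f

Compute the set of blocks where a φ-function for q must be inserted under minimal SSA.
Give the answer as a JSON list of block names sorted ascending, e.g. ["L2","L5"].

idom tree: L1←L0 L2←L1 L3←L0 L4←L3 L5←L0
Dom at joins:
  L1: preds {L0,L2}: {L0} ∩ {L0,L1,L2} = {L0}; idom=L0
  L3: preds {L0,L2}: {L0} ∩ {L0,L1,L2} = {L0}; idom=L0
  L5: preds {L2,L4}: {L0,L1,L2} ∩ {L0,L3,L4} = {L0}; idom=L0

DF derivation:
  join L1 pred L0: · stop@L0
  join L1 pred L2: L2→L1 stop@L0
  join L3 pred L0: · stop@L0
  join L3 pred L2: L2→L1 stop@L0
  join L5 pred L2: L2→L1 stop@L0
  join L5 pred L4: L4→L3 stop@L0
  DF(L0)=∅
  DF(L1)={L1,L3,L5}
  DF(L2)={L1,L3,L5}
  DF(L3)={L5}
  DF(L4)={L5}
  DF(L5)=∅

φ for q: defs {L4}
  DF⁺ = {L5}

Answer: ["L5"]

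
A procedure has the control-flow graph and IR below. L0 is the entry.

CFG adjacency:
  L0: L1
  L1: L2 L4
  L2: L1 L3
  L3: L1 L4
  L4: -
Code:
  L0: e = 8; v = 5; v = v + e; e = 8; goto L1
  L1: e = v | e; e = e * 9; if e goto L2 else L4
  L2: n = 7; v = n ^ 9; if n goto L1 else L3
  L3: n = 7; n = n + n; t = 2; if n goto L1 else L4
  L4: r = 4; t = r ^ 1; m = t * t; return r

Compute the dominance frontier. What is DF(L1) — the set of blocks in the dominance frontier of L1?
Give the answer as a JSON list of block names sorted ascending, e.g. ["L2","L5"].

Answer: ["L1"]

Analysis:
idom tree: L1←L0 L2←L1 L3←L2 L4←L1
Join-block Dom:
  L1: preds {L0,L2,L3}: {L0} ∩ {L0,L1,L2} ∩ {L0,L1,L2,L3} = {L0}; idom=L0
  L4: preds {L1,L3}: {L0,L1} ∩ {L0,L1,L2,L3} = {L0,L1}; idom=L1

DF derivation:
  L1←L0: walk · to L0
  L1←L2: walk L2→L1 to L0
  L1←L3: walk L3→L2→L1 to L0
  L4←L1: walk · to L1
  L4←L3: walk L3→L2 to L1
  DF(L0)=∅
  DF(L1)={L1}
  DF(L2)={L1,L4}
  DF(L3)={L1,L4}
  DF(L4)=∅

DF(L1) = ["L1"]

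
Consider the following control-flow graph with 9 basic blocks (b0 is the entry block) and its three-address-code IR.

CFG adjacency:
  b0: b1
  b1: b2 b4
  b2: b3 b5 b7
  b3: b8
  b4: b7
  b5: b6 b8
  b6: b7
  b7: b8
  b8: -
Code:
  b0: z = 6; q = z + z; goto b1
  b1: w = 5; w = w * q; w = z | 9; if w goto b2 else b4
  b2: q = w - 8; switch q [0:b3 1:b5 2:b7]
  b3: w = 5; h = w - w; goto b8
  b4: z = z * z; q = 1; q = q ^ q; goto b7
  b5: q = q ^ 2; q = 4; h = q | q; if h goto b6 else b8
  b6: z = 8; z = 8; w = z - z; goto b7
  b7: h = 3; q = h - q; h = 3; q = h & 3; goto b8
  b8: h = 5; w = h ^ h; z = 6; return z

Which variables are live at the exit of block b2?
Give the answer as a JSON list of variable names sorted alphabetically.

Block summaries:
  b0 def {q,z} use ∅
  b1 def {w} use {q,z}
  b2 def {q} use {w}
  b3 def {h,w} use ∅
  b4 def {q,z} use {z}
  b5 def {h,q} use {q}
  b6 def {w,z} use ∅
  b7 def {h,q} use {q}
  b8 def {h,w,z} use ∅

Backward fixpoint:
  live b0: ∅→{q,z}
  live b1: {q,z}→{w,z}
  live b2: {w}→{q}
  live b3: ∅→∅
  live b4: {z}→{q}
  live b5: {q}→{q}
  live b6: {q}→{q}
  live b7: {q}→∅
  live b8: ∅→∅

live-out(b2) = ["q"]

Answer: ["q"]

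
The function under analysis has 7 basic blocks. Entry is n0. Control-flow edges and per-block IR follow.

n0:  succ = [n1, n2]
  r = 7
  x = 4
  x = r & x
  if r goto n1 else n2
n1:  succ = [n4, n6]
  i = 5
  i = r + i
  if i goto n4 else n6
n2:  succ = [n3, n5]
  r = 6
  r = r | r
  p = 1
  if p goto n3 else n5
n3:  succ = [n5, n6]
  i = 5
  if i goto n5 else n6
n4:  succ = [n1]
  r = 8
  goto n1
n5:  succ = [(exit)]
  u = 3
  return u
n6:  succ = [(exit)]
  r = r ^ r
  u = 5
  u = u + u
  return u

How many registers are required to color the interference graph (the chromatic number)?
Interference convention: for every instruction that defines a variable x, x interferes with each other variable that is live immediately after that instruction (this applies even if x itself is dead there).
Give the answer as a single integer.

Answer: 2

Derivation:
Block summaries:
  n0: def={r,x} ue=∅
  n1: def={i} ue={r}
  n2: def={p,r} ue=∅
  n3: def={i} ue=∅
  n4: def={r} ue=∅
  n5: def={u} ue=∅
  n6: def={r,u} ue={r}

Live sets:
  live n0: ∅→{r}
  live n1: {r}→{r}
  live n2: ∅→{r}
  live n3: {r}→{r}
  live n4: ∅→{r}
  live n5: ∅→∅
  live n6: {r}→∅

Interfere edges:
  i — {r}
  p — {r}
  r — {i,p,x}
  u — ∅
  x — {r}

Registers:
  clique {i,r} ⇒ need ≥ 2
  2-colouring: R0={r,u}  R1={i,p,x}
  χ = 2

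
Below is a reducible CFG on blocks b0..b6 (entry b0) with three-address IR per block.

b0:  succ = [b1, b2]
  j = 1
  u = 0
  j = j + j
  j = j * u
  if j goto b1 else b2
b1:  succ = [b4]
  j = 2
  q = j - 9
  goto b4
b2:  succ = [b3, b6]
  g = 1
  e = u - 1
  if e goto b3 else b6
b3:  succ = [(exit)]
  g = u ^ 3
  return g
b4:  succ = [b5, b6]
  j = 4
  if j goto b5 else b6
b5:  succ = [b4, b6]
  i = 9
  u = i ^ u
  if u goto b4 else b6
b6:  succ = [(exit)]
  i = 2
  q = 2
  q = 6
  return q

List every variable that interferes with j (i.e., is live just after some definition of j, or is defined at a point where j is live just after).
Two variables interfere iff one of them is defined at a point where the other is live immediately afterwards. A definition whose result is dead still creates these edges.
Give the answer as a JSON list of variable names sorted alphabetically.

Answer: ["u"]

Derivation:
def/use:
  b0 def {j,u} use ∅
  b1 def {j,q} use ∅
  b2 def {e,g} use {u}
  b3 def {g} use {u}
  b4 def {j} use ∅
  b5 def {i,u} use {u}
  b6 def {i,q} use ∅

Backward fixpoint:
  b0 li=∅ lo={u}
  b1 li={u} lo={u}
  b2 li={u} lo={u}
  b3 li={u} lo=∅
  b4 li={u} lo={u}
  b5 li={u} lo={u}
  b6 li=∅ lo=∅

Interfere edges:
  e — {u}
  g — {u}
  i — {u}
  j — {u}
  q — {u}
  u — {e,g,i,j,q}

N(j) = ["u"]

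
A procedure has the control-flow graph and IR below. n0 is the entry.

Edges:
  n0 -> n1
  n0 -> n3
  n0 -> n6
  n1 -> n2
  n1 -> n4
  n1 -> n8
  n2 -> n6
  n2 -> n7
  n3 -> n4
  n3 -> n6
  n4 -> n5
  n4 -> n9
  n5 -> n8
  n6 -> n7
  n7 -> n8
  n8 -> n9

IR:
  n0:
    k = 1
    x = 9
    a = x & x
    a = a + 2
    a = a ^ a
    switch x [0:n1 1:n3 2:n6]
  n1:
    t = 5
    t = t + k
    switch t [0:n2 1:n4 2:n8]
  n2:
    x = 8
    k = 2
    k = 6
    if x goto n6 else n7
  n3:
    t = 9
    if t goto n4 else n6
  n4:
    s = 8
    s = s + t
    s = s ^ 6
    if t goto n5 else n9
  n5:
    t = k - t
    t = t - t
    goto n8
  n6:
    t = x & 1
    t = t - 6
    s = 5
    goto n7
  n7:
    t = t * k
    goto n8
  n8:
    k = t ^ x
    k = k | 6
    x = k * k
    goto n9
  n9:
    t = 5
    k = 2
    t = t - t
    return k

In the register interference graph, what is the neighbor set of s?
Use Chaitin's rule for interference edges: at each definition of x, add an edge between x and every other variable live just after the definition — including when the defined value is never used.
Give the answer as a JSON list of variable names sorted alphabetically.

Answer: ["k", "t", "x"]

Derivation:
Per-block:
  n0: def={a,k,x} ue=∅
  n1: def={t} ue={k}
  n2: def={k,x} ue=∅
  n3: def={t} ue=∅
  n4: def={s} ue={t}
  n5: def={t} ue={k,t}
  n6: def={s,t} ue={x}
  n7: def={t} ue={k,t}
  n8: def={k,x} ue={t,x}
  n9: def={k,t} ue=∅

Backward fixpoint:
  live n0: ∅→{k,x}
  live n1: {k,x}→{k,t,x}
  live n2: {t}→{k,t,x}
  live n3: {k,x}→{k,t,x}
  live n4: {k,t,x}→{k,t,x}
  live n5: {k,t,x}→{t,x}
  live n6: {k,x}→{k,t,x}
  live n7: {k,t,x}→{t,x}
  live n8: {t,x}→∅
  live n9: ∅→∅

Interference:
  a↔{k,x}
  k↔{a,s,t,x}
  s↔{k,t,x}
  t↔{k,s,x}
  x↔{a,k,s,t}

N(s) = ["k", "t", "x"]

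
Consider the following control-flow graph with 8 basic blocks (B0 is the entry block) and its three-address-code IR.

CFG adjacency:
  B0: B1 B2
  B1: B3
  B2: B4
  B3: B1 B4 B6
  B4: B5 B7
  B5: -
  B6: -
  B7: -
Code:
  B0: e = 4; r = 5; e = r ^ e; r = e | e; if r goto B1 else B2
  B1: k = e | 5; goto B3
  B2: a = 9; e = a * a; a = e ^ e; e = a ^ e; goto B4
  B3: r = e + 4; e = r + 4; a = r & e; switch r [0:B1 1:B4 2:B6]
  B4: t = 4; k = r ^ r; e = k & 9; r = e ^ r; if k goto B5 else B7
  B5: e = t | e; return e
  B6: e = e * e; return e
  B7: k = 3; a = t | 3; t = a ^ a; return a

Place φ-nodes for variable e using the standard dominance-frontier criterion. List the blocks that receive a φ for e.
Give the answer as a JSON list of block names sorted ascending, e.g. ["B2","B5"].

idom tree: B1←B0 B2←B0 B3←B1 B4←B0 B5←B4 B6←B3 B7←B4
Join-block Dom:
  B1: preds {B0,B3}: {B0} ∩ {B0,B1,B3} = {B0}; idom=B0
  B4: preds {B2,B3}: {B0,B2} ∩ {B0,B1,B3} = {B0}; idom=B0

DF derivation:
  join B1 pred B0: · stop@B0
  join B1 pred B3: B3→B1 stop@B0
  join B4 pred B2: B2 stop@B0
  join B4 pred B3: B3→B1 stop@B0
  DF(B0)=∅
  DF(B1)={B1,B4}
  DF(B2)={B4}
  DF(B3)={B1,B4}
  DF(B4)=∅
  DF(B5)=∅
  DF(B6)=∅
  DF(B7)=∅

φ for e: defs {B0,B2,B3,B4,B5,B6}
  DF⁺ = {B1,B4}

Answer: ["B1", "B4"]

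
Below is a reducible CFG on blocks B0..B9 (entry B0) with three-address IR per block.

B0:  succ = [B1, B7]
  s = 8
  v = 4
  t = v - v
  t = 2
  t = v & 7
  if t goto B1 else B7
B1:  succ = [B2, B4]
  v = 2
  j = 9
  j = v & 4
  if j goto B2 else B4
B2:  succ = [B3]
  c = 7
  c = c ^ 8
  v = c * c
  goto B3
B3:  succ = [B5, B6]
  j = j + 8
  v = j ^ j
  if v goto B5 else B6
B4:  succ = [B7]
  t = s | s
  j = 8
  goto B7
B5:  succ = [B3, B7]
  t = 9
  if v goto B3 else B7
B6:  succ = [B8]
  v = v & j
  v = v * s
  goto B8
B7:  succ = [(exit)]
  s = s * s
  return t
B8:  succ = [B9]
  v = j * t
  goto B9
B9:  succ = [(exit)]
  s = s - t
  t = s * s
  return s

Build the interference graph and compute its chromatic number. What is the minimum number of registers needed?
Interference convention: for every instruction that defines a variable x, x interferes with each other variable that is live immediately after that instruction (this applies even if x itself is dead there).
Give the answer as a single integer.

Answer: 4

Working:
def/use:
  B0: {s,t,v} / ∅
  B1: {j,v} / ∅
  B2: {c,v} / ∅
  B3: {j,v} / {j}
  B4: {j,t} / {s}
  B5: {t} / {v}
  B6: {v} / {j,s,v}
  B7: {s} / {s,t}
  B8: {v} / {j,t}
  B9: {s,t} / {s,t}

Backward fixpoint:
  B0: in=∅ out={s,t}
  B1: in={s,t} out={j,s,t}
  B2: in={j,s,t} out={j,s,t}
  B3: in={j,s,t} out={j,s,t,v}
  B4: in={s} out={s,t}
  B5: in={j,s,v} out={j,s,t}
  B6: in={j,s,t,v} out={j,s,t}
  B7: in={s,t} out=∅
  B8: in={j,s,t} out={s,t}
  B9: in={s,t} out=∅

Interfere edges:
  c↔{j,s,t}
  j↔{c,s,t,v}
  s↔{c,j,t,v}
  t↔{c,j,s,v}
  v↔{j,s,t}

Chromatic number:
  lower bound: {c,j,s,t} mutually conflict ⇒ χ ≥ 4
  4-colouring: r0={j}  r1={s}  r2={t}  r3={c,v}
  χ = 4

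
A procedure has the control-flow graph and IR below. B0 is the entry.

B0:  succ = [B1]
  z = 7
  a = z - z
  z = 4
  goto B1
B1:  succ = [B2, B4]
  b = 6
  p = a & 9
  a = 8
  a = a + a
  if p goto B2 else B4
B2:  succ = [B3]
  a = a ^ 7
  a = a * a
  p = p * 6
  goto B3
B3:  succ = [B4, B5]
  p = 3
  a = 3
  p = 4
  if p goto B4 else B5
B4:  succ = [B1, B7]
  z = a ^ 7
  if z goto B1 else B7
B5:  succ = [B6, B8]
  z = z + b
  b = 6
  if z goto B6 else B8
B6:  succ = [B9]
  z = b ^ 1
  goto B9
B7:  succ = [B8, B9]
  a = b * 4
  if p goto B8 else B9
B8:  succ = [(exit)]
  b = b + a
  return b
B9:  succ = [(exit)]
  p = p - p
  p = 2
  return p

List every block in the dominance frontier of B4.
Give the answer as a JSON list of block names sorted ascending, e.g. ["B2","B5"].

idom tree: B1←B0 B2←B1 B3←B2 B4←B1 B5←B3 B6←B5 B7←B4 B8←B1 B9←B1
Dom at joins:
  B1: preds {B0,B4}: {B0} ∩ {B0,B1,B4} = {B0}; idom=B0
  B4: preds {B1,B3}: {B0,B1} ∩ {B0,B1,B2,B3} = {B0,B1}; idom=B1
  B8: preds {B5,B7}: {B0,B1,B2,B3,B5} ∩ {B0,B1,B4,B7} = {B0,B1}; idom=B1
  B9: preds {B6,B7}: {B0,B1,B2,B3,B5,B6} ∩ {B0,B1,B4,B7} = {B0,B1}; idom=B1

DF walk-up:
  B1←B0: walk · to B0
  B1←B4: walk B4→B1 to B0
  B4←B1: walk · to B1
  B4←B3: walk B3→B2 to B1
  B8←B5: walk B5→B3→B2 to B1
  B8←B7: walk B7→B4 to B1
  B9←B6: walk B6→B5→B3→B2 to B1
  B9←B7: walk B7→B4 to B1
  B0 → ∅
  B1 → {B1}
  B2 → {B4,B8,B9}
  B3 → {B4,B8,B9}
  B4 → {B1,B8,B9}
  B5 → {B8,B9}
  B6 → {B9}
  B7 → {B8,B9}
  B8 → ∅
  B9 → ∅

DF(B4) = ["B1", "B8", "B9"]

Answer: ["B1", "B8", "B9"]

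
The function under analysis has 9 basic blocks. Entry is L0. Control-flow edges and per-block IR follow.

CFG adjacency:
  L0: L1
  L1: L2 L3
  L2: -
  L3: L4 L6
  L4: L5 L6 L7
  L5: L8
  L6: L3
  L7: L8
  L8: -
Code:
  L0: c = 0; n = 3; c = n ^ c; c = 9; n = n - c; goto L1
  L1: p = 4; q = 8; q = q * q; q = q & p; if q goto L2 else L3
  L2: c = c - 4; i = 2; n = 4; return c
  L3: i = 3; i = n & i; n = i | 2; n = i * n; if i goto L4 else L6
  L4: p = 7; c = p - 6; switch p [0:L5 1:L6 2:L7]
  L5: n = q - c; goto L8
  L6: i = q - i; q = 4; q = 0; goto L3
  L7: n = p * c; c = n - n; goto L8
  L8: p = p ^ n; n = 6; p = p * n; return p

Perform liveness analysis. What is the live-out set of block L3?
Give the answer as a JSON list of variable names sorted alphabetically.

Answer: ["i", "n", "q"]

Analysis:
def/use:
  L0 def {c,n} use ∅
  L1 def {p,q} use ∅
  L2 def {c,i,n} use {c}
  L3 def {i,n} use {n}
  L4 def {c,p} use ∅
  L5 def {n} use {c,q}
  L6 def {i,q} use {i,q}
  L7 def {c,n} use {c,p}
  L8 def {n,p} use {n,p}

Backward fixpoint:
  live L0: ∅→{c,n}
  live L1: {c,n}→{c,n,q}
  live L2: {c}→∅
  live L3: {n,q}→{i,n,q}
  live L4: {i,n,q}→{c,i,n,p,q}
  live L5: {c,p,q}→{n,p}
  live L6: {i,n,q}→{n,q}
  live L7: {c,p}→{n,p}
  live L8: {n,p}→∅

live-out(L3) = ["i", "n", "q"]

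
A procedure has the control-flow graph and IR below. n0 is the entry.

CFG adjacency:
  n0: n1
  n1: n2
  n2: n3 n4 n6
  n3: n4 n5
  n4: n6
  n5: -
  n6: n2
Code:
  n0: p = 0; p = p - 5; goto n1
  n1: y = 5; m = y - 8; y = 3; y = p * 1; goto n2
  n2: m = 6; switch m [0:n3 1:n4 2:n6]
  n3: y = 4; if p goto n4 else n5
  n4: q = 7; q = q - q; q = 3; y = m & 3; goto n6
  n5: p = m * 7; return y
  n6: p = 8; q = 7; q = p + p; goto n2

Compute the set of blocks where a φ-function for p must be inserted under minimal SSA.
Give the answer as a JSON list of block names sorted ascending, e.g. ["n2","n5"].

idom tree: n1←n0 n2←n1 n3←n2 n4←n2 n5←n3 n6←n2
Join-block Dom:
  n2: preds {n1,n6}: {n0,n1} ∩ {n0,n1,n2,n6} = {n0,n1}; idom=n1
  n4: preds {n2,n3}: {n0,n1,n2} ∩ {n0,n1,n2,n3} = {n0,n1,n2}; idom=n2
  n6: preds {n2,n4}: {n0,n1,n2} ∩ {n0,n1,n2,n4} = {n0,n1,n2}; idom=n2

Frontier:
  n2←n1: walk · to n1
  n2←n6: walk n6→n2 to n1
  n4←n2: walk · to n2
  n4←n3: walk n3 to n2
  n6←n2: walk · to n2
  n6←n4: walk n4 to n2
  n0 → ∅
  n1 → ∅
  n2 → {n2}
  n3 → {n4}
  n4 → {n6}
  n5 → ∅
  n6 → {n2}

φ for p: defs {n0,n5,n6}
  DF⁺ = {n2}

Answer: ["n2"]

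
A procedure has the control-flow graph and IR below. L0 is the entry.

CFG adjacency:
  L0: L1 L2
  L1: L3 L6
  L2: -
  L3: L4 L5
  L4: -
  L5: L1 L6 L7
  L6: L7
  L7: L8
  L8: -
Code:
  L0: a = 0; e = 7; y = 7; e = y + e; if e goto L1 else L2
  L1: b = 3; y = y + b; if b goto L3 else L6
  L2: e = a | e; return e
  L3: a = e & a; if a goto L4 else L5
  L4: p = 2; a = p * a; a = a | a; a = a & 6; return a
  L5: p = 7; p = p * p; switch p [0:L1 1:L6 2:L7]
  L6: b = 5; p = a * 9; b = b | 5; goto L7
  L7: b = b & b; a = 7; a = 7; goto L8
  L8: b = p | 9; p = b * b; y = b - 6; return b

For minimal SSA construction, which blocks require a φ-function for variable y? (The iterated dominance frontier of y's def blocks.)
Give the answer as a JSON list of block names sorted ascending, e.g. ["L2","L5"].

Answer: ["L1"]

Derivation:
idom tree: L1←L0 L2←L0 L3←L1 L4←L3 L5←L3 L6←L1 L7←L1 L8←L7
Dom at joins:
  L1: preds {L0,L5}: {L0} ∩ {L0,L1,L3,L5} = {L0}; idom=L0
  L6: preds {L1,L5}: {L0,L1} ∩ {L0,L1,L3,L5} = {L0,L1}; idom=L1
  L7: preds {L5,L6}: {L0,L1,L3,L5} ∩ {L0,L1,L6} = {L0,L1}; idom=L1

DF walk-up:
  join L1 pred L0: · stop@L0
  join L1 pred L5: L5→L3→L1 stop@L0
  join L6 pred L1: · stop@L1
  join L6 pred L5: L5→L3 stop@L1
  join L7 pred L5: L5→L3 stop@L1
  join L7 pred L6: L6 stop@L1
  DF(L0)=∅
  DF(L1)={L1}
  DF(L2)=∅
  DF(L3)={L1,L6,L7}
  DF(L4)=∅
  DF(L5)={L1,L6,L7}
  DF(L6)={L7}
  DF(L7)=∅
  DF(L8)=∅

φ for y: defs {L0,L1,L8}
  DF⁺ = {L1}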